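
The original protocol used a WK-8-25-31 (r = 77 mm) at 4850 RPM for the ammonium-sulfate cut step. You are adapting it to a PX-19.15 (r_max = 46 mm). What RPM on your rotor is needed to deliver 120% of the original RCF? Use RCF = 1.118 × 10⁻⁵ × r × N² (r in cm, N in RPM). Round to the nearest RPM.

6874 RPM

Original rotor: r = 77 mm = 7.7 cm
RCF = 1.118 × 10⁻⁵ × r × N²
RCF_original = 1.118 × 10⁻⁵ × 7.7 × (4850)² = 1.118 × 10⁻⁵ × 7.7 × 23,522,500 ≈ 2,025 × g
Target RCF = 1.2 × 2,025 ≈ 2,430 × g
Your rotor: r = 46 mm = 4.6 cm
2,430 = 1.118 × 10⁻⁵ × 4.6 × N²
N² = 2,430 / (5.1428 × 10⁻⁵) = 47,250,525
N ≈ √47,250,525 ≈ 6,873.9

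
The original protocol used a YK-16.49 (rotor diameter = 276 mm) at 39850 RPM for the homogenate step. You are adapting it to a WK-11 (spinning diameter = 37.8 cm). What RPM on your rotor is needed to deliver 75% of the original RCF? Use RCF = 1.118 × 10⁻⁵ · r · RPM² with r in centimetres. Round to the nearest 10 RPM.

Original rotor: r = 276 mm / 2 = 138 mm = 13.8 cm
RCF_original = 1.118 × 10⁻⁵ × 13.8 × (39850)² = 1.118 × 10⁻⁵ × 13.8 × 1,588,022,500 ≈ 245,006.5 × g
Target RCF = 0.75 × 245,006.5 ≈ 183,754.9 × g
Your rotor: r = 37.8 / 2 = 18.9 cm
183,754.9 = 1.118 × 10⁻⁵ × 18.9 × N²
N² = 183,754.9 / (21.1302 × 10⁻⁵) = 869,631,617
N ≈ √869,631,617 ≈ 29,489.5

≈ 29490 RPM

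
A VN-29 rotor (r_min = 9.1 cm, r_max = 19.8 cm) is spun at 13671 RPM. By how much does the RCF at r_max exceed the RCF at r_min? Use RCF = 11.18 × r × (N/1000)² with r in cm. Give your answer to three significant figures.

ΔRCF = 11.18 × (r_max − r_min) × (N/1000)² = 11.18 × 10.7 × 186.896241 ≈ 22,357.6

ΔRCF ≈ 22400 × g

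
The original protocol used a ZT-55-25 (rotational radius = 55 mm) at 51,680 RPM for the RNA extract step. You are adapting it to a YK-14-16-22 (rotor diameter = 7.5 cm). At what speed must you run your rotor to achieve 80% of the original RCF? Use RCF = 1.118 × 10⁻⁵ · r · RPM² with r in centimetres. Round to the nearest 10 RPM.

≈ 55980 RPM

Original rotor: r = 55 mm = 5.5 cm
RCF_original = 1.118 × 10⁻⁵ × 5.5 × (51680)² = 1.118 × 10⁻⁵ × 5.5 × 2,670,822,400 ≈ 164,228.9 × g
Target RCF = 0.8 × 164,228.9 ≈ 131,383.1 × g
Your rotor: r = 7.5 / 2 = 3.75 cm
131,383.1 = 1.118 × 10⁻⁵ × 3.75 × N²
N² = 131,383.1 / (4.1925 × 10⁻⁵) = 3,133,765,057
N ≈ √3,133,765,057 ≈ 55,980.0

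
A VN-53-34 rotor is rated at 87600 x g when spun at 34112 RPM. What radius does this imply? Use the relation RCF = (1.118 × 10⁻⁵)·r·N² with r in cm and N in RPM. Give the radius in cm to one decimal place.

RCF = 1.118 × 10⁻⁵ × r × N²
87600 = 1.118 × 10⁻⁵ × r × (34112)²
r = 87600 / (1.118 × 10⁻⁵ × 1,163,628,544) = 87600 / 13009.37 ≈ 6.734 cm

≈ 6.7 cm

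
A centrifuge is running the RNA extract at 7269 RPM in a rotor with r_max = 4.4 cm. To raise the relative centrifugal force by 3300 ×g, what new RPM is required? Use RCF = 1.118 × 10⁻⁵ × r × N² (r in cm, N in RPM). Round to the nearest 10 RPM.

N₂ ≈ 10950 RPM

Current RCF = 1.118 × 10⁻⁵ × 4.4 × (7269)² = 1.118 × 10⁻⁵ × 4.4 × 52,838,361 ≈ 2,599.2 × g
Target RCF = 2,599.2 + 3,300 = 5,899.2 × g
N² = 5,899.2 / (4.9192 × 10⁻⁵) = 119,921,939
N ≈ √119,921,939 ≈ 10,950.9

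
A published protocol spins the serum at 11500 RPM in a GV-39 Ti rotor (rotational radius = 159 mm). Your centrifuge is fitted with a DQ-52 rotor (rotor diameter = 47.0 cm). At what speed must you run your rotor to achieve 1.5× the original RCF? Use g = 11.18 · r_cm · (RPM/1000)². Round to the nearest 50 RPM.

Original rotor: r = 159 mm = 15.9 cm
RCF_original = 11.18 × 15.9 × (11.5)² = 11.18 × 15.9 × 132.25 ≈ 23,509 × g
Target RCF = 1.5 × 23,509 ≈ 35,263.5 × g
Your rotor: r = 47.0 / 2 = 23.5 cm
35,263.5 = 11.18 × 23.5 × (N/1000)²
(N/1000)² = 35,263.5 / 262.73 = 134.2195
N = 1000 × √134.2195 ≈ 11,585.3

≈ 11600 RPM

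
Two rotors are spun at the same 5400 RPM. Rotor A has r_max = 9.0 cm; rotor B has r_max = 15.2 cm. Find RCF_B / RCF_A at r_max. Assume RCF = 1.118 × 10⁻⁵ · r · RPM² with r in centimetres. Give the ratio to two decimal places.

1.69

At fixed N, RCF ∝ r, so RCF_B/RCF_A = r_B/r_A = 15.2 / 9.0 = 1.6889.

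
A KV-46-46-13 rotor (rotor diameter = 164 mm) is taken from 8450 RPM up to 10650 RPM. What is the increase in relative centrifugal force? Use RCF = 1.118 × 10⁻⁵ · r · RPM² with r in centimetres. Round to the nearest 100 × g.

≈ 3900 g

r = 164 mm / 2 = 82 mm = 8.2 cm
RCF₁ = 1.118 × 10⁻⁵ × 8.2 × (8450)² = 1.118 × 10⁻⁵ × 8.2 × 71,402,500 ≈ 6,545.9 × g
RCF₂ = 1.118 × 10⁻⁵ × 8.2 × (10650)² = 1.118 × 10⁻⁵ × 8.2 × 113,422,500 ≈ 10,398.1 × g
Increase = 10,398.1 − 6,545.9 = 3,852.2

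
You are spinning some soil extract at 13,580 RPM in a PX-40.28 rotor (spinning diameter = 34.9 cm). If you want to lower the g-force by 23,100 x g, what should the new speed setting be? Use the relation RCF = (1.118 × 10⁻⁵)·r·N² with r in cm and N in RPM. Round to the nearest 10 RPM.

r = 34.9 / 2 = 17.45 cm
Current RCF = 1.118 × 10⁻⁵ × 17.45 × (13580)² = 1.118 × 10⁻⁵ × 17.45 × 184,416,400 ≈ 35,978 × g
Target RCF = 35,978 − 23,100 = 12,878 × g
N² = 12,878 / (19.5091 × 10⁻⁵) = 66,010,221
N ≈ √66,010,221 ≈ 8,124.7

N₂ ≈ 8120 RPM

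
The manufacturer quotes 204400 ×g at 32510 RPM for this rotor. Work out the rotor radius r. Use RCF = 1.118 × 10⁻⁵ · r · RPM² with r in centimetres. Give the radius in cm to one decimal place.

17.3 cm

RCF = 1.118 × 10⁻⁵ × r × N²
204400 = 1.118 × 10⁻⁵ × r × (32510)²
r = 204400 / (1.118 × 10⁻⁵ × 1,056,900,100) = 204400 / 11816.14 ≈ 17.298 cm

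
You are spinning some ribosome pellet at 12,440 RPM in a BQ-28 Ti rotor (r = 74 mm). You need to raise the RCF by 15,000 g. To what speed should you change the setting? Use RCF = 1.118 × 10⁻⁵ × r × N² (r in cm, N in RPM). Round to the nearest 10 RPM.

r = 74 mm = 7.4 cm
Current RCF = 1.118 × 10⁻⁵ × 7.4 × (12440)² = 1.118 × 10⁻⁵ × 7.4 × 154,753,600 ≈ 12,803.1 × g
Target RCF = 12,803.1 + 15,000 = 27,803.1 × g
N² = 27,803.1 / (8.2732 × 10⁻⁵) = 336,062,225
N ≈ √336,062,225 ≈ 18,332.0

18330 RPM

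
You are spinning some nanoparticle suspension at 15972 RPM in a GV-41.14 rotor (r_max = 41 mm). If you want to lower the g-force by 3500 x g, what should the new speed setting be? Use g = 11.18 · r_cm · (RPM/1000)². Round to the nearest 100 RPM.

13400 RPM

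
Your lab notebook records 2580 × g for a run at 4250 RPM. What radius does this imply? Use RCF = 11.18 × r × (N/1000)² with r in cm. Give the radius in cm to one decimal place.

RCF = 11.18 × r × (N/1000)²
2580 = 11.18 × r × (4.25)²
r = 2580 / (11.18 × 18.0625) = 2580 / 201.9387 ≈ 12.776 cm

r ≈ 12.8 cm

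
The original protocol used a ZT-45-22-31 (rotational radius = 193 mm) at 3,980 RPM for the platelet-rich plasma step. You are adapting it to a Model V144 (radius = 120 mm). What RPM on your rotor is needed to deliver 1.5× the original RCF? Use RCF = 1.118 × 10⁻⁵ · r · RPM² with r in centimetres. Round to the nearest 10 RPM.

≈ 6180 RPM

Original rotor: r = 193 mm = 19.3 cm
RCF_original = 1.118 × 10⁻⁵ × 19.3 × (3980)² = 1.118 × 10⁻⁵ × 19.3 × 15,840,400 ≈ 3,417.9 × g
Target RCF = 1.5 × 3,417.9 ≈ 5,126.9 × g
Your rotor: r = 120 mm = 12.0 cm
5,126.9 = 1.118 × 10⁻⁵ × 12 × N²
N² = 5,126.9 / (13.416 × 10⁻⁵) = 38,214,818
N ≈ √38,214,818 ≈ 6,181.8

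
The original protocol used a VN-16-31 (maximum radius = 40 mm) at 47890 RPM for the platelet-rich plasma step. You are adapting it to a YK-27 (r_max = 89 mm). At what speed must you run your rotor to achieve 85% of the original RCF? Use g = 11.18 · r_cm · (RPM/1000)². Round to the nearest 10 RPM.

≈ 29600 RPM

Original rotor: r = 40 mm = 4.0 cm
RCF = 11.18 × r × (N/1000)²
RCF_original = 11.18 × 4 × (47.89)² = 11.18 × 4 × 2,293.4521 ≈ 102,563.2 × g
Target RCF = 0.85 × 102,563.2 ≈ 87,178.7 × g
Your rotor: r = 89 mm = 8.9 cm
87,178.7 = 11.18 × 8.9 × (N/1000)²
(N/1000)² = 87,178.7 / 99.502 = 876.1502
N = 1000 × √876.1502 ≈ 29,599.8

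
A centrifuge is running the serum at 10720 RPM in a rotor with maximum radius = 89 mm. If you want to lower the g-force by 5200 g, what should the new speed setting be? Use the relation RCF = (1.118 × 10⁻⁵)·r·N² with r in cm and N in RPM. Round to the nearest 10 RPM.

7920 RPM

r = 89 mm = 8.9 cm
Current RCF = 1.118 × 10⁻⁵ × 8.9 × (10720)² = 1.118 × 10⁻⁵ × 8.9 × 114,918,400 ≈ 11,434.6 × g
Target RCF = 11,434.6 − 5,200 = 6,234.6 × g
N² = 6,234.6 / (9.9502 × 10⁻⁵) = 62,658,037
N ≈ √62,658,037 ≈ 7,915.7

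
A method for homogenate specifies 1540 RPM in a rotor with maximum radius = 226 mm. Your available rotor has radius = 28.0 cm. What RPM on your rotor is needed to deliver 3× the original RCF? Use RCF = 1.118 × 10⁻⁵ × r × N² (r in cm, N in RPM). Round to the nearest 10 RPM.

2400 RPM

Original rotor: r = 226 mm = 22.6 cm
RCF_original = 1.118 × 10⁻⁵ × 22.6 × (1540)² = 1.118 × 10⁻⁵ × 22.6 × 2,371,600 ≈ 599.2 × g
Target RCF = 3 × 599.2 ≈ 1,797.6 × g
1,797.6 = 1.118 × 10⁻⁵ × 28 × N²
N² = 1,797.6 / (31.304 × 10⁻⁵) = 5,742,397
N ≈ √5,742,397 ≈ 2,396.3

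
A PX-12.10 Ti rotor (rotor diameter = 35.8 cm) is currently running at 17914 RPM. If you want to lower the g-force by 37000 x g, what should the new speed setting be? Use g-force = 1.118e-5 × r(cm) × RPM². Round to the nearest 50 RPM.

N₂ ≈ 11650 RPM

r = 35.8 / 2 = 17.9 cm
Current RCF = 1.118 × 10⁻⁵ × 17.9 × (17914)² = 1.118 × 10⁻⁵ × 17.9 × 320,911,396 ≈ 64,221.4 × g
Target RCF = 64,221.4 − 37,000 = 27,221.4 × g
N² = 27,221.4 / (20.0122 × 10⁻⁵) = 136,024,025
N ≈ √136,024,025 ≈ 11,662.9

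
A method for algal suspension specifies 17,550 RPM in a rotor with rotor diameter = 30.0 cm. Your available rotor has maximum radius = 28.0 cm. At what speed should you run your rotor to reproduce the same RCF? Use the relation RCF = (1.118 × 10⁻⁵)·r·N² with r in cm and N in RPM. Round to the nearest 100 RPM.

Original rotor: r = 30.0 / 2 = 15 cm
RCF_original = 1.118 × 10⁻⁵ × 15 × (17550)² = 1.118 × 10⁻⁵ × 15 × 308,002,500 ≈ 51,652 × g
51,652 = 1.118 × 10⁻⁵ × 28 × N²
N² = 51,652 / (31.304 × 10⁻⁵) = 165,001,278
N ≈ √165,001,278 ≈ 12,845.3

12800 RPM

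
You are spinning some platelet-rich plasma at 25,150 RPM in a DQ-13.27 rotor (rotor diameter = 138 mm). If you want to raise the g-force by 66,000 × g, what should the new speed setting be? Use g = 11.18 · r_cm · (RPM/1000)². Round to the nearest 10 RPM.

N₂ ≈ 38580 RPM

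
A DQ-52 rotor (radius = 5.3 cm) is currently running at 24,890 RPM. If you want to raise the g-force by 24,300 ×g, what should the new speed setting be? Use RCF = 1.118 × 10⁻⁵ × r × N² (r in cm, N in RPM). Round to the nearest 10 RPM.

N₂ ≈ 32090 RPM

Current RCF = 1.118 × 10⁻⁵ × 5.3 × (24890)² = 1.118 × 10⁻⁵ × 5.3 × 619,512,100 ≈ 36,708.6 × g
Target RCF = 36,708.6 + 24,300 = 61,008.6 × g
N² = 61,008.6 / (5.9254 × 10⁻⁵) = 1,029,611,503
N ≈ √1,029,611,503 ≈ 32,087.6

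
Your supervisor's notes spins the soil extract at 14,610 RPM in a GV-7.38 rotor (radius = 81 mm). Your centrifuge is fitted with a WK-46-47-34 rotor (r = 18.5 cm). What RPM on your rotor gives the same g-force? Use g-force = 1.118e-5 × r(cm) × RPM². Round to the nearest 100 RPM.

Original rotor: r = 81 mm = 8.1 cm
RCF_original = 1.118 × 10⁻⁵ × 8.1 × (14610)² = 1.118 × 10⁻⁵ × 8.1 × 213,452,100 ≈ 19,329.8 × g
19,329.8 = 1.118 × 10⁻⁵ × 18.5 × N²
N² = 19,329.8 / (20.683 × 10⁻⁵) = 93,457,429
N ≈ √93,457,429 ≈ 9,667.3

9700 RPM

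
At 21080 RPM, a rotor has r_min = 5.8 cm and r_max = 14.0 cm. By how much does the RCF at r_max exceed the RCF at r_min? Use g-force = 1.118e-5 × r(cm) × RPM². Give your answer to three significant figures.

RCF_max = 1.118 × 10⁻⁵ × 14 × (21080)² = 1.118 × 10⁻⁵ × 14 × 444,366,400 ≈ 69,552.2 × g
RCF_min = 1.118 × 10⁻⁵ × 5.8 × (21080)² = 1.118 × 10⁻⁵ × 5.8 × 444,366,400 ≈ 28,814.5 × g
ΔRCF = 69,552.2 − 28,814.5 = 40,737.7

ΔRCF ≈ 40700 × g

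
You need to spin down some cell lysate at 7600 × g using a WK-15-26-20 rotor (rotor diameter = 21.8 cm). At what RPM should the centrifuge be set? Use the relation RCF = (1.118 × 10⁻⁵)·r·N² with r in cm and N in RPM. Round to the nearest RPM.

N ≈ 7897 RPM

r = 21.8 / 2 = 10.9 cm
RCF = 1.118 × 10⁻⁵ × r × N²
7,600 = 1.118 × 10⁻⁵ × 10.9 × N²
N² = 7,600 / (12.1862 × 10⁻⁵) = 62,365,627
N ≈ √62,365,627 ≈ 7,897.2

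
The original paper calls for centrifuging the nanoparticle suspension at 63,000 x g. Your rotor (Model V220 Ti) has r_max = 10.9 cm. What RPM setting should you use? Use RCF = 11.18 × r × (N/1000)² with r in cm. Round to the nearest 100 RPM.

63,000 = 11.18 × 10.9 × (N/1000)²
(N/1000)² = 63,000 / 121.862 = 516.9782
N = 1000 × √516.9782 ≈ 22,737.2

22700 RPM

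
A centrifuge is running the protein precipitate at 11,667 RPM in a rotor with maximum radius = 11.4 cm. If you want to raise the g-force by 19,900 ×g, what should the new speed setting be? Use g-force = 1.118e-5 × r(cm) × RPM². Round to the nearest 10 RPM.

Current RCF = 1.118 × 10⁻⁵ × 11.4 × (11667)² = 1.118 × 10⁻⁵ × 11.4 × 136,118,889 ≈ 17,348.6 × g
Target RCF = 17,348.6 + 19,900 = 37,248.6 × g
N² = 37,248.6 / (12.7452 × 10⁻⁵) = 292,255,908
N ≈ √292,255,908 ≈ 17,095.5

N₂ ≈ 17100 RPM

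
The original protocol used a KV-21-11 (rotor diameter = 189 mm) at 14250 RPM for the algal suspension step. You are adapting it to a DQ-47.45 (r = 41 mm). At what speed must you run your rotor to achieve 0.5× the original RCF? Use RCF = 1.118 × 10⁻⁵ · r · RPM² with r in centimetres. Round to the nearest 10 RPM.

≈ 15300 RPM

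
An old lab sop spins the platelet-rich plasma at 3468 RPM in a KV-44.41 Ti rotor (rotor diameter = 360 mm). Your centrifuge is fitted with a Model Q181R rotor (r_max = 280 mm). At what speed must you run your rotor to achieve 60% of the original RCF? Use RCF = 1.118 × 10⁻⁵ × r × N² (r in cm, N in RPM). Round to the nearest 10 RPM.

2150 RPM

Original rotor: r = 360 mm / 2 = 180 mm = 18 cm
RCF = 1.118 × 10⁻⁵ × r × N²
RCF_original = 1.118 × 10⁻⁵ × 18 × (3468)² = 1.118 × 10⁻⁵ × 18 × 12,027,024 ≈ 2,420.3 × g
Target RCF = 0.6 × 2,420.3 ≈ 1,452.2 × g
Your rotor: r = 280 mm = 28.0 cm
1,452.2 = 1.118 × 10⁻⁵ × 28 × N²
N² = 1,452.2 / (31.304 × 10⁻⁵) = 4,639,024
N ≈ √4,639,024 ≈ 2,153.8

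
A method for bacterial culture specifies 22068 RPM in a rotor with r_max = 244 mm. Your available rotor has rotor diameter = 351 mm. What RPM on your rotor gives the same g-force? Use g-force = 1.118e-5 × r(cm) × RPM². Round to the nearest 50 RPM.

≈ 26000 RPM

Original rotor: r = 244 mm = 24.4 cm
RCF_original = 1.118 × 10⁻⁵ × 24.4 × (22068)² = 1.118 × 10⁻⁵ × 24.4 × 486,996,624 ≈ 132,848.8 × g
Your rotor: r = 351 mm / 2 = 175.5 mm = 17.55 cm
132,848.8 = 1.118 × 10⁻⁵ × 17.55 × N²
N² = 132,848.8 / (19.6209 × 10⁻⁵) = 677,078,014
N ≈ √677,078,014 ≈ 26,020.7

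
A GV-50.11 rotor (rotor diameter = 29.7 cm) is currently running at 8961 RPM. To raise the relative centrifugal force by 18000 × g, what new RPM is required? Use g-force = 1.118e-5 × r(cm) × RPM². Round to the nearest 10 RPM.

N₂ ≈ 13740 RPM

r = 29.7 / 2 = 14.85 cm
Current RCF = 1.118 × 10⁻⁵ × 14.85 × (8961)² = 1.118 × 10⁻⁵ × 14.85 × 80,299,521 ≈ 13,331.6 × g
Target RCF = 13,331.6 + 18,000 = 31,331.6 × g
N² = 31,331.6 / (16.6023 × 10⁻⁵) = 188,718,431
N ≈ √188,718,431 ≈ 13,737.5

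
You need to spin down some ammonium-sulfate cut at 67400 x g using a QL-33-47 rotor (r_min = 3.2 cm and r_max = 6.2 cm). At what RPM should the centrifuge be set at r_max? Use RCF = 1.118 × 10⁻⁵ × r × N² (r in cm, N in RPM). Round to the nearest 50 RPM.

N ≈ 31200 RPM

Use r_max = 6.2 cm.
67,400 = 1.118 × 10⁻⁵ × 6.2 × N²
N² = 67,400 / (6.9316 × 10⁻⁵) = 972,358,474
N ≈ √972,358,474 ≈ 31,182.7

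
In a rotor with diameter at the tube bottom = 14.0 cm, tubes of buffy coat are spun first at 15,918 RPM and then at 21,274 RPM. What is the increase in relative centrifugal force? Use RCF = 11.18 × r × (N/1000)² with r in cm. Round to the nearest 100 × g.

r = 14.0 / 2 = 7 cm
RCF₁ = 11.18 × 7 × (15.918)² = 11.18 × 7 × 253.382724 ≈ 19,829.7 × g
RCF₂ = 11.18 × 7 × (21.274)² = 11.18 × 7 × 452.583076 ≈ 35,419.2 × g
Increase = 35,419.2 − 19,829.7 = 15,589.5

15600 x g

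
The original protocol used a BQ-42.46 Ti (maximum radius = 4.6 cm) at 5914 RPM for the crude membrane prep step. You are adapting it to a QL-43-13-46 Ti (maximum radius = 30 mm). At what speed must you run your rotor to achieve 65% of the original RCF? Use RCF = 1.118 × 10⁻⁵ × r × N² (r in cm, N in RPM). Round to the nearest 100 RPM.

≈ 5900 RPM

RCF = 1.118 × 10⁻⁵ × r × N²
RCF_original = 1.118 × 10⁻⁵ × 4.6 × (5914)² = 1.118 × 10⁻⁵ × 4.6 × 34,975,396 ≈ 1,798.7 × g
Target RCF = 0.65 × 1,798.7 ≈ 1,169.2 × g
Your rotor: r = 30 mm = 3.0 cm
1,169.2 = 1.118 × 10⁻⁵ × 3 × N²
N² = 1,169.2 / (3.354 × 10⁻⁵) = 34,859,869
N ≈ √34,859,869 ≈ 5,904.2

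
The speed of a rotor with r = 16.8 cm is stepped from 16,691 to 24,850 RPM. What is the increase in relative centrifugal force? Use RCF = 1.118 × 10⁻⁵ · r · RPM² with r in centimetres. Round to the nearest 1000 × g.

RCF₁ = 1.118 × 10⁻⁵ × 16.8 × (16691)² = 1.118 × 10⁻⁵ × 16.8 × 278,589,481 ≈ 52,325.8 × g
RCF₂ = 1.118 × 10⁻⁵ × 16.8 × (24850)² = 1.118 × 10⁻⁵ × 16.8 × 617,522,500 ≈ 115,985.5 × g
Increase = 115,985.5 − 52,325.8 = 63,659.7

64000 x g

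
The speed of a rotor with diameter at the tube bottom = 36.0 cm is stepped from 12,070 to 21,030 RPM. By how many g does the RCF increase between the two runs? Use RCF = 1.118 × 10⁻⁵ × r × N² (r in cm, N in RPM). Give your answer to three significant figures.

≈ 59700 g

r = 36.0 / 2 = 18 cm
RCF₁ = 1.118 × 10⁻⁵ × 18 × (12070)² = 1.118 × 10⁻⁵ × 18 × 145,684,900 ≈ 29,317.6 × g
RCF₂ = 1.118 × 10⁻⁵ × 18 × (21030)² = 1.118 × 10⁻⁵ × 18 × 442,260,900 ≈ 89,000.6 × g
Increase = 89,000.6 − 29,317.6 = 59,683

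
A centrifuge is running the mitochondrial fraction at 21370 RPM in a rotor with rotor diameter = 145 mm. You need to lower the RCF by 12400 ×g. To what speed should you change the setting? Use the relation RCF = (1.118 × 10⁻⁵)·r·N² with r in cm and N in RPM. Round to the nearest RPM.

r = 145 mm / 2 = 72.5 mm = 7.25 cm
Current RCF = 1.118 × 10⁻⁵ × 7.25 × (21370)² = 1.118 × 10⁻⁵ × 7.25 × 456,676,900 ≈ 37,015.9 × g
Target RCF = 37,015.9 − 12,400 = 24,615.9 × g
N² = 24,615.9 / (8.1055 × 10⁻⁵) = 303,693,788
N ≈ √303,693,788 ≈ 17,426.8

N₂ ≈ 17427 RPM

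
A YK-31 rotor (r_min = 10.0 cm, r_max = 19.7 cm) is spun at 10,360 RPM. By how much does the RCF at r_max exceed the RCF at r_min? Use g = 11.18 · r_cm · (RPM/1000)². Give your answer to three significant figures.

ΔRCF = 11.18 × (r_max − r_min) × (N/1000)² = 11.18 × 9.7 × 107.3296 ≈ 11,639.5

≈ 11600 × g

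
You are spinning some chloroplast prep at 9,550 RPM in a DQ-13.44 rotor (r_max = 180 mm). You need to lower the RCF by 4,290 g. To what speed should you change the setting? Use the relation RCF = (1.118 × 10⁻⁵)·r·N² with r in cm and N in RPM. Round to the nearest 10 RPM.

r = 180 mm = 18.0 cm
Current RCF = 1.118 × 10⁻⁵ × 18 × (9550)² = 1.118 × 10⁻⁵ × 18 × 91,202,500 ≈ 18,353.6 × g
Target RCF = 18,353.6 − 4,290 = 14,063.6 × g
N² = 14,063.6 / (20.124 × 10⁻⁵) = 69,884,715
N ≈ √69,884,715 ≈ 8,359.7

8360 RPM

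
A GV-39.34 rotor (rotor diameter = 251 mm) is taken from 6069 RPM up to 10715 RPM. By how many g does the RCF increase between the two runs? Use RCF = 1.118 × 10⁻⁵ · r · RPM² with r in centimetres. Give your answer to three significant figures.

r = 251 mm / 2 = 125.5 mm = 12.55 cm
RCF₁ = 1.118 × 10⁻⁵ × 12.55 × (6069)² = 1.118 × 10⁻⁵ × 12.55 × 36,832,761 ≈ 5,168 × g
RCF₂ = 1.118 × 10⁻⁵ × 12.55 × (10715)² = 1.118 × 10⁻⁵ × 12.55 × 114,811,225 ≈ 16,109 × g
Increase = 16,109 − 5,168 = 10,941

≈ 10900 g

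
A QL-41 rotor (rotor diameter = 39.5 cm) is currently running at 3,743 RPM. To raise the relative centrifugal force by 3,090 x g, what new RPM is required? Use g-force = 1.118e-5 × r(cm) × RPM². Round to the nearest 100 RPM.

r = 39.5 / 2 = 19.75 cm
Current RCF = 1.118 × 10⁻⁵ × 19.75 × (3743)² = 1.118 × 10⁻⁵ × 19.75 × 14,010,049 ≈ 3,093.5 × g
Target RCF = 3,093.5 + 3,090 = 6,183.5 × g
N² = 6,183.5 / (22.0805 × 10⁻⁵) = 28,004,348
N ≈ √28,004,348 ≈ 5,291.9

N₂ ≈ 5300 RPM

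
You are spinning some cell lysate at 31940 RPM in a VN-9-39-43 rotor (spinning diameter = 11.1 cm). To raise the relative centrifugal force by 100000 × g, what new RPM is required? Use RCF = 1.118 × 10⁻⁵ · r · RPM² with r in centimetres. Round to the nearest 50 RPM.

≈ 51300 RPM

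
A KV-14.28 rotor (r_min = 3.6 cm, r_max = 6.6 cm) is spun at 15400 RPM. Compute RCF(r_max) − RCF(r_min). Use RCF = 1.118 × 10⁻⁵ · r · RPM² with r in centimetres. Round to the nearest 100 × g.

ΔRCF = 1.118 × 10⁻⁵ × (r_max − r_min) × N² = 1.118 × 10⁻⁵ × 3.0 × 237,160,000 ≈ 7,954.3

≈ 8000 ×g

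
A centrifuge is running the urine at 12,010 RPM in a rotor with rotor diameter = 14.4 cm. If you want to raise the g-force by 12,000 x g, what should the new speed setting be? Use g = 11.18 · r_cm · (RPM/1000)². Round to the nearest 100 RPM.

r = 14.4 / 2 = 7.2 cm
Current RCF = 11.18 × 7.2 × (12.01)² = 11.18 × 7.2 × 144.2401 ≈ 11,610.8 × g
Target RCF = 11,610.8 + 12,000 = 23,610.8 × g
(N/1000)² = 23,610.8 / 80.496 = 293.3164
N = 1000 × √293.3164 ≈ 17,126.5

N₂ ≈ 17100 RPM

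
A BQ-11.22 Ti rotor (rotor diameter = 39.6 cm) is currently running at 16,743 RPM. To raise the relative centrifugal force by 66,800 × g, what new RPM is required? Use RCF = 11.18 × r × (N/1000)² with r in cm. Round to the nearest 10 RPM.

≈ 24130 RPM

r = 39.6 / 2 = 19.8 cm
Current RCF = 11.18 × 19.8 × (16.743)² = 11.18 × 19.8 × 280.328049 ≈ 62,054.5 × g
Target RCF = 62,054.5 + 66,800 = 128,854.5 × g
(N/1000)² = 128,854.5 / 221.364 = 582.0933
N = 1000 × √582.0933 ≈ 24,126.6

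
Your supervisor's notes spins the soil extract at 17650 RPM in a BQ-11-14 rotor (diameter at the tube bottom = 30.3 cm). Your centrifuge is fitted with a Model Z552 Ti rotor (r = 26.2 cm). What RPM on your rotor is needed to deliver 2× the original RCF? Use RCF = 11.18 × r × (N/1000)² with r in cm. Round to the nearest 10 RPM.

Original rotor: r = 30.3 / 2 = 15.15 cm
RCF_original = 11.18 × 15.15 × (17.65)² = 11.18 × 15.15 × 311.5225 ≈ 52,764.7 × g
Target RCF = 2 × 52,764.7 ≈ 105,529.4 × g
105,529.4 = 11.18 × 26.2 × (N/1000)²
(N/1000)² = 105,529.4 / 292.916 = 360.2719
N = 1000 × √360.2719 ≈ 18,980.8

≈ 18980 RPM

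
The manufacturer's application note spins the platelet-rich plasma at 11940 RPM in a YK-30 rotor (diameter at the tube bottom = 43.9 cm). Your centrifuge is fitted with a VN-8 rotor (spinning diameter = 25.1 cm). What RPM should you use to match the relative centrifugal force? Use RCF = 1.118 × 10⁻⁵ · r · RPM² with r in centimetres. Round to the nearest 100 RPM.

Original rotor: r = 43.9 / 2 = 21.95 cm
RCF = 1.118 × 10⁻⁵ × r × N²
RCF_original = 1.118 × 10⁻⁵ × 21.95 × (11940)² = 1.118 × 10⁻⁵ × 21.95 × 142,563,600 ≈ 34,985.3 × g
Your rotor: r = 25.1 / 2 = 12.55 cm
34,985.3 = 1.118 × 10⁻⁵ × 12.55 × N²
N² = 34,985.3 / (14.0309 × 10⁻⁵) = 249,344,661
N ≈ √249,344,661 ≈ 15,790.7

≈ 15800 RPM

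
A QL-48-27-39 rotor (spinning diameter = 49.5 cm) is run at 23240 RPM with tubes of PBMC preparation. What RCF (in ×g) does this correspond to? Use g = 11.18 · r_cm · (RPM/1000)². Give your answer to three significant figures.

RCF ≈ 149000 ×g

r = 49.5 / 2 = 24.75 cm
RCF = 11.18 × 24.75 × (23.24)² = 11.18 × 24.75 × 540.0976 ≈ 149,447.7 × g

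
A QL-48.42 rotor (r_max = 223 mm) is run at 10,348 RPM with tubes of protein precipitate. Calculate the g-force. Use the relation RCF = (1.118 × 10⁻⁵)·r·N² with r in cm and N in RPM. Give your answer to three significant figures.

≈ 26700 g

r = 223 mm = 22.3 cm
RCF = 1.118 × 10⁻⁵ × 22.3 × (10348)² = 1.118 × 10⁻⁵ × 22.3 × 107,081,104 ≈ 26,696.8 × g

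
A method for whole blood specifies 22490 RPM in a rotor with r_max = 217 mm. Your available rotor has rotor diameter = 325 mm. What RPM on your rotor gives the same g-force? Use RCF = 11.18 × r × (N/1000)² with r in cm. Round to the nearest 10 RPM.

Original rotor: r = 217 mm = 21.7 cm
RCF_original = 11.18 × 21.7 × (22.49)² = 11.18 × 21.7 × 505.8001 ≈ 122,710.1 × g
Your rotor: r = 325 mm / 2 = 162.5 mm = 16.25 cm
122,710.1 = 11.18 × 16.25 × (N/1000)²
(N/1000)² = 122,710.1 / 181.675 = 675.4375
N = 1000 × √675.4375 ≈ 25,989.2

25990 RPM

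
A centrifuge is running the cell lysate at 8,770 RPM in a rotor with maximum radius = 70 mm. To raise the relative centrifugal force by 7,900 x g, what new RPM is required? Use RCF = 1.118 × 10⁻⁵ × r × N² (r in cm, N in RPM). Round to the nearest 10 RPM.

r = 70 mm = 7.0 cm
Current RCF = 1.118 × 10⁻⁵ × 7 × (8770)² = 1.118 × 10⁻⁵ × 7 × 76,912,900 ≈ 6,019.2 × g
Target RCF = 6,019.2 + 7,900 = 13,919.2 × g
N² = 13,919.2 / (7.826 × 10⁻⁵) = 177,858,421
N ≈ √177,858,421 ≈ 13,336.4

13340 RPM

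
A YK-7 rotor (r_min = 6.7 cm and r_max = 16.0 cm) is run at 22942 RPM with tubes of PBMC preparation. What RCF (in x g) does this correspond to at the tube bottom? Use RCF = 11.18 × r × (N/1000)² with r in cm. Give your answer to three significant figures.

≈ 94200 x g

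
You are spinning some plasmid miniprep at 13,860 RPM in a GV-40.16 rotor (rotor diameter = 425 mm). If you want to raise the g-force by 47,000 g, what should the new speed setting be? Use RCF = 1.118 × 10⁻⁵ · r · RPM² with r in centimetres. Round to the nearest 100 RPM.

N₂ ≈ 19700 RPM

r = 425 mm / 2 = 212.5 mm = 21.25 cm
Current RCF = 1.118 × 10⁻⁵ × 21.25 × (13860)² = 1.118 × 10⁻⁵ × 21.25 × 192,099,600 ≈ 45,638.1 × g
Target RCF = 45,638.1 + 47,000 = 92,638.1 × g
N² = 92,638.1 / (23.7575 × 10⁻⁵) = 389,932,021
N ≈ √389,932,021 ≈ 19,746.7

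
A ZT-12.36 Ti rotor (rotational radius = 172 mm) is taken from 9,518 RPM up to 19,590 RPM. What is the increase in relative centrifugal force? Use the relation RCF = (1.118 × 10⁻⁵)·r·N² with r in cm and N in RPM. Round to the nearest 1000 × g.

≈ 56000 g

r = 172 mm = 17.2 cm
RCF₁ = 1.118 × 10⁻⁵ × 17.2 × (9518)² = 1.118 × 10⁻⁵ × 17.2 × 90,592,324 ≈ 17,420.5 × g
RCF₂ = 1.118 × 10⁻⁵ × 17.2 × (19590)² = 1.118 × 10⁻⁵ × 17.2 × 383,768,100 ≈ 73,797.1 × g
Increase = 73,797.1 − 17,420.5 = 56,376.6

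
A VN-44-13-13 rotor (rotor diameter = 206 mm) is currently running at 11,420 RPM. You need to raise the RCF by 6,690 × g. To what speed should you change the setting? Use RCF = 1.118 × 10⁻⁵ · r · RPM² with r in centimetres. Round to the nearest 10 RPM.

13730 RPM

r = 206 mm / 2 = 103 mm = 10.3 cm
Current RCF = 1.118 × 10⁻⁵ × 10.3 × (11420)² = 1.118 × 10⁻⁵ × 10.3 × 130,416,400 ≈ 15,018 × g
Target RCF = 15,018 + 6,690 = 21,708 × g
N² = 21,708 / (11.5154 × 10⁻⁵) = 188,512,774
N ≈ √188,512,774 ≈ 13,730.0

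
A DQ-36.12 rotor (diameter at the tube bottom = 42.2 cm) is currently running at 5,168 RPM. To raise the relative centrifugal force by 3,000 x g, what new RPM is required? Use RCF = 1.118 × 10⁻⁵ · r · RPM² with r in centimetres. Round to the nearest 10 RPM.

r = 42.2 / 2 = 21.1 cm
Current RCF = 1.118 × 10⁻⁵ × 21.1 × (5168)² = 1.118 × 10⁻⁵ × 21.1 × 26,708,224 ≈ 6,300.4 × g
Target RCF = 6,300.4 + 3,000 = 9,300.4 × g
N² = 9,300.4 / (23.5898 × 10⁻⁵) = 39,425,514
N ≈ √39,425,514 ≈ 6,279.0

≈ 6280 RPM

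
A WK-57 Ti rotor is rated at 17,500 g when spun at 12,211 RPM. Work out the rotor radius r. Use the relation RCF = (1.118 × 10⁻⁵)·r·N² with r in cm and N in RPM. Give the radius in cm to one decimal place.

r ≈ 10.5 cm

17500 = 1.118 × 10⁻⁵ × r × (12211)²
r = 17500 / (1.118 × 10⁻⁵ × 149,108,521) = 17500 / 1667.033 ≈ 10.498 cm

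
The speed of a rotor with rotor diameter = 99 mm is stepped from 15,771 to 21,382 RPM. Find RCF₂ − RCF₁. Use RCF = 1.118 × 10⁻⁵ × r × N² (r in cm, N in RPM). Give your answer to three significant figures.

r = 99 mm / 2 = 49.5 mm = 4.95 cm
RCF₁ = 1.118 × 10⁻⁵ × 4.95 × (15771)² = 1.118 × 10⁻⁵ × 4.95 × 248,724,441 ≈ 13,764.7 × g
RCF₂ = 1.118 × 10⁻⁵ × 4.95 × (21382)² = 1.118 × 10⁻⁵ × 4.95 × 457,189,924 ≈ 25,301.3 × g
Increase = 25,301.3 − 13,764.7 = 11,536.6

11500 x g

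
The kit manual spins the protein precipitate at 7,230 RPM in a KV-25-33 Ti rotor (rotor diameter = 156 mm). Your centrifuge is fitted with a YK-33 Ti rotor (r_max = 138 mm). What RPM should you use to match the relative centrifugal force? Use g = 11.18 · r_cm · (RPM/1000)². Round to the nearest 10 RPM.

Original rotor: r = 156 mm / 2 = 78 mm = 7.8 cm
RCF_original = 11.18 × 7.8 × (7.23)² = 11.18 × 7.8 × 52.2729 ≈ 4,558.4 × g
Your rotor: r = 138 mm = 13.8 cm
4,558.4 = 11.18 × 13.8 × (N/1000)²
(N/1000)² = 4,558.4 / 154.284 = 29.54551
N = 1000 × √29.54551 ≈ 5,435.6

≈ 5440 RPM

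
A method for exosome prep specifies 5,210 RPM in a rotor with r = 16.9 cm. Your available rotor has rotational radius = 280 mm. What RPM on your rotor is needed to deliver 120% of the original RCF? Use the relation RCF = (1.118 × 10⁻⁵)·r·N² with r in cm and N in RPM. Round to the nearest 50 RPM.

4450 RPM

RCF_original = 1.118 × 10⁻⁵ × 16.9 × (5210)² = 1.118 × 10⁻⁵ × 16.9 × 27,144,100 ≈ 5,128.7 × g
Target RCF = 1.2 × 5,128.7 ≈ 6,154.4 × g
Your rotor: r = 280 mm = 28.0 cm
6,154.4 = 1.118 × 10⁻⁵ × 28 × N²
N² = 6,154.4 / (31.304 × 10⁻⁵) = 19,660,107
N ≈ √19,660,107 ≈ 4,434.0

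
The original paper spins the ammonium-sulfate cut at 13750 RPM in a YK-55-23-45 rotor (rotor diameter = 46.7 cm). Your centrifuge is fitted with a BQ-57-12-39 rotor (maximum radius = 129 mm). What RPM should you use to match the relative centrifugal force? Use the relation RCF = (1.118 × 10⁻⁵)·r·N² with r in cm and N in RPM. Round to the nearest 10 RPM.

Original rotor: r = 46.7 / 2 = 23.35 cm
RCF_original = 1.118 × 10⁻⁵ × 23.35 × (13750)² = 1.118 × 10⁻⁵ × 23.35 × 189,062,500 ≈ 49,355.3 × g
Your rotor: r = 129 mm = 12.9 cm
49,355.3 = 1.118 × 10⁻⁵ × 12.9 × N²
N² = 49,355.3 / (14.4222 × 10⁻⁵) = 342,217,553
N ≈ √342,217,553 ≈ 18,499.1

≈ 18500 RPM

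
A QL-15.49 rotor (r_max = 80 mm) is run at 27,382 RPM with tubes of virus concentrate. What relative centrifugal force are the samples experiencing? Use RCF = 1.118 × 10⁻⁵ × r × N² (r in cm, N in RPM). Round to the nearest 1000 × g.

r = 80 mm = 8.0 cm
RCF = 1.118 × 10⁻⁵ × 8 × (27382)² = 1.118 × 10⁻⁵ × 8 × 749,773,924 ≈ 67,059.8 × g

≈ 67000 × g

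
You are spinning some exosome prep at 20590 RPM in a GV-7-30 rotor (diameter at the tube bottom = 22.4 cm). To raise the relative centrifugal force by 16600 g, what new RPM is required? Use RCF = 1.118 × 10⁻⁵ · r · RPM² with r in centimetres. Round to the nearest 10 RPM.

r = 22.4 / 2 = 11.2 cm
Current RCF = 1.118 × 10⁻⁵ × 11.2 × (20590)² = 1.118 × 10⁻⁵ × 11.2 × 423,948,100 ≈ 53,085.1 × g
Target RCF = 53,085.1 + 16,600 = 69,685.1 × g
N² = 69,685.1 / (12.5216 × 10⁻⁵) = 556,519,135
N ≈ √556,519,135 ≈ 23,590.7

N₂ ≈ 23590 RPM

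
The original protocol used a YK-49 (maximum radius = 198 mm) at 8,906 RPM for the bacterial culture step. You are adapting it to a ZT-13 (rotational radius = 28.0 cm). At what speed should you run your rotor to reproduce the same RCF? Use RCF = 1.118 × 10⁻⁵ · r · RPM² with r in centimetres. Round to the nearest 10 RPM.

Original rotor: r = 198 mm = 19.8 cm
RCF_original = 1.118 × 10⁻⁵ × 19.8 × (8906)² = 1.118 × 10⁻⁵ × 19.8 × 79,316,836 ≈ 17,557.9 × g
17,557.9 = 1.118 × 10⁻⁵ × 28 × N²
N² = 17,557.9 / (31.304 × 10⁻⁵) = 56,088,359
N ≈ √56,088,359 ≈ 7,489.2

≈ 7490 RPM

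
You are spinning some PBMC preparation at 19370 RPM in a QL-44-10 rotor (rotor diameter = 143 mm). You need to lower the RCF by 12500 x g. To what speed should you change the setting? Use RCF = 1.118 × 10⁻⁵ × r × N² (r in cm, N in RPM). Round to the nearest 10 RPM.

r = 143 mm / 2 = 71.5 mm = 7.15 cm
Current RCF = 1.118 × 10⁻⁵ × 7.15 × (19370)² = 1.118 × 10⁻⁵ × 7.15 × 375,196,900 ≈ 29,992.1 × g
Target RCF = 29,992.1 − 12,500 = 17,492.1 × g
N² = 17,492.1 / (7.9937 × 10⁻⁵) = 218,823,574
N ≈ √218,823,574 ≈ 14,792.7

N₂ ≈ 14790 RPM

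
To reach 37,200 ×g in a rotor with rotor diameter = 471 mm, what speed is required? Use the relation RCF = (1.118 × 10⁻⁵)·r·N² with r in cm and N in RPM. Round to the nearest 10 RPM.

N ≈ 11890 RPM

r = 471 mm / 2 = 235.5 mm = 23.55 cm
RCF = 1.118 × 10⁻⁵ × r × N²
37,200 = 1.118 × 10⁻⁵ × 23.55 × N²
N² = 37,200 / (26.3289 × 10⁻⁵) = 141,289,610
N ≈ √141,289,610 ≈ 11,886.5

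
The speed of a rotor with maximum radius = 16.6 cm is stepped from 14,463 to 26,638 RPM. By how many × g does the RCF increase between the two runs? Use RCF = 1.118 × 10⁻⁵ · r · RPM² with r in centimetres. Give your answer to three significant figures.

≈ 92900 × g

RCF₁ = 1.118 × 10⁻⁵ × 16.6 × (14463)² = 1.118 × 10⁻⁵ × 16.6 × 209,178,369 ≈ 38,821 × g
RCF₂ = 1.118 × 10⁻⁵ × 16.6 × (26638)² = 1.118 × 10⁻⁵ × 16.6 × 709,583,044 ≈ 131,690.1 × g
Increase = 131,690.1 − 38,821 = 92,869.1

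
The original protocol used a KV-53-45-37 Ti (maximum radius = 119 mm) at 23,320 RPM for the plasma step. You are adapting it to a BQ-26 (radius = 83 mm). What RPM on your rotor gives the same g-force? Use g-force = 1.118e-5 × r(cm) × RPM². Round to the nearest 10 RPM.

≈ 27920 RPM

Original rotor: r = 119 mm = 11.9 cm
RCF = 1.118 × 10⁻⁵ × r × N²
RCF_original = 1.118 × 10⁻⁵ × 11.9 × (23320)² = 1.118 × 10⁻⁵ × 11.9 × 543,822,400 ≈ 72,351.2 × g
Your rotor: r = 83 mm = 8.3 cm
72,351.2 = 1.118 × 10⁻⁵ × 8.3 × N²
N² = 72,351.2 / (9.2794 × 10⁻⁵) = 779,696,963
N ≈ √779,696,963 ≈ 27,923.1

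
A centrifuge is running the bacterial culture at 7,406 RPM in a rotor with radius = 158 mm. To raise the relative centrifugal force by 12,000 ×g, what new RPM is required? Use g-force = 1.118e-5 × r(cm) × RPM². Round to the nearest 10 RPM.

r = 158 mm = 15.8 cm
Current RCF = 1.118 × 10⁻⁵ × 15.8 × (7406)² = 1.118 × 10⁻⁵ × 15.8 × 54,848,836 ≈ 9,688.7 × g
Target RCF = 9,688.7 + 12,000 = 21,688.7 × g
N² = 21,688.7 / (17.6644 × 10⁻⁵) = 122,781,980
N ≈ √122,781,980 ≈ 11,080.7

N₂ ≈ 11080 RPM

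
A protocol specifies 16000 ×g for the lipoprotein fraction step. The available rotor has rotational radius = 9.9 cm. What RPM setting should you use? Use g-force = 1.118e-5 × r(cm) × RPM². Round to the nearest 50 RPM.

RCF = 1.118 × 10⁻⁵ × r × N²
16,000 = 1.118 × 10⁻⁵ × 9.9 × N²
N² = 16,000 / (11.0682 × 10⁻⁵) = 144,558,284
N ≈ √144,558,284 ≈ 12,023.2

12000 RPM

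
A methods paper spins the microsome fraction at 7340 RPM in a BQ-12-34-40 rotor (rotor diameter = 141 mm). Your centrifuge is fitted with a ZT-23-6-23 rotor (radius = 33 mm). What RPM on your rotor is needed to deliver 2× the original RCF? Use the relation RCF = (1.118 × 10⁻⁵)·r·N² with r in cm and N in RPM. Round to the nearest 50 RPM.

15150 RPM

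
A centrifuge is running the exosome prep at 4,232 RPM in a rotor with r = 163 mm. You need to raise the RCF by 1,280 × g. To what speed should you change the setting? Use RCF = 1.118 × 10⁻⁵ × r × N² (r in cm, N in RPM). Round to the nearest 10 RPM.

≈ 4990 RPM

r = 163 mm = 16.3 cm
Current RCF = 1.118 × 10⁻⁵ × 16.3 × (4232)² = 1.118 × 10⁻⁵ × 16.3 × 17,909,824 ≈ 3,263.8 × g
Target RCF = 3,263.8 + 1,280 = 4,543.8 × g
N² = 4,543.8 / (18.2234 × 10⁻⁵) = 24,933,876
N ≈ √24,933,876 ≈ 4,993.4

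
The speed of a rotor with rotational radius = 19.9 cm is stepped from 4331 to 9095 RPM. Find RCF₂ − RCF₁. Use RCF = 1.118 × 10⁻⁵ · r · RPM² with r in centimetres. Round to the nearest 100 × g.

RCF₁ = 1.118 × 10⁻⁵ × 19.9 × (4331)² = 1.118 × 10⁻⁵ × 19.9 × 18,757,561 ≈ 4,173.2 × g
RCF₂ = 1.118 × 10⁻⁵ × 19.9 × (9095)² = 1.118 × 10⁻⁵ × 19.9 × 82,719,025 ≈ 18,403.5 × g
Increase = 18,403.5 − 4,173.2 = 14,230.3

≈ 14200 ×g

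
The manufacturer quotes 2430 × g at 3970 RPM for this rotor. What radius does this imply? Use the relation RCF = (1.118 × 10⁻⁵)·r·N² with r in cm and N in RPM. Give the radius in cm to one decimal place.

13.8 cm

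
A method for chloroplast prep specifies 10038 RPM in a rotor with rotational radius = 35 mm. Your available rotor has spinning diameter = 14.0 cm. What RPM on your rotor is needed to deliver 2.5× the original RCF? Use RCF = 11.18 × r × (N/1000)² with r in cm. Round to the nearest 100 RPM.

11200 RPM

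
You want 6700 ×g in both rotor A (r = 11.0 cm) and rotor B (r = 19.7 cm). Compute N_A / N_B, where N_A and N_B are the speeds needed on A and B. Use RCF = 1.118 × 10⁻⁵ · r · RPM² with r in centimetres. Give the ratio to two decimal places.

1.34

At fixed RCF, N ∝ 1/√r, so N_A/N_B = √(r_B/r_A) = √(19.7/11.0) = √1.790909 = 1.3382.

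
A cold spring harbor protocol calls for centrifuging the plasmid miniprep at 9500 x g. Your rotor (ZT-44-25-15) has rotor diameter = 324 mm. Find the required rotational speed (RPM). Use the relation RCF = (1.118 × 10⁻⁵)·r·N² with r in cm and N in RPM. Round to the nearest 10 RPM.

≈ 7240 RPM

r = 324 mm / 2 = 162 mm = 16.2 cm
RCF = 1.118 × 10⁻⁵ × r × N²
9,500 = 1.118 × 10⁻⁵ × 16.2 × N²
N² = 9,500 / (18.1116 × 10⁻⁵) = 52,452,572
N ≈ √52,452,572 ≈ 7,242.4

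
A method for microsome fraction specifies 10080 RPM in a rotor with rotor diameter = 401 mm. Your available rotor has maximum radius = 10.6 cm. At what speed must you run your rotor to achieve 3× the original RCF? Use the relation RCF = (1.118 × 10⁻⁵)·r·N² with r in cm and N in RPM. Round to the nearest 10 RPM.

≈ 24010 RPM

Original rotor: r = 401 mm / 2 = 200.5 mm = 20.05 cm
RCF_original = 1.118 × 10⁻⁵ × 20.05 × (10080)² = 1.118 × 10⁻⁵ × 20.05 × 101,606,400 ≈ 22,776 × g
Target RCF = 3 × 22,776 ≈ 68,328 × g
68,328 = 1.118 × 10⁻⁵ × 10.6 × N²
N² = 68,328 / (11.8508 × 10⁻⁵) = 576,568,670
N ≈ √576,568,670 ≈ 24,011.8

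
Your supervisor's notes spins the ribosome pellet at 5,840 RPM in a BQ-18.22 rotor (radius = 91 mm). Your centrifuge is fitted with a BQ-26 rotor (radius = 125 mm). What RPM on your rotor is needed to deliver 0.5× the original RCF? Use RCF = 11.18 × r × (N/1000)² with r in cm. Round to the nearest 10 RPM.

Original rotor: r = 91 mm = 9.1 cm
RCF_original = 11.18 × 9.1 × (5.84)² = 11.18 × 9.1 × 34.1056 ≈ 3,469.8 × g
Target RCF = 0.5 × 3,469.8 ≈ 1,734.9 × g
Your rotor: r = 125 mm = 12.5 cm
1,734.9 = 11.18 × 12.5 × (N/1000)²
(N/1000)² = 1,734.9 / 139.75 = 12.41431
N = 1000 × √12.41431 ≈ 3,523.4

≈ 3520 RPM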